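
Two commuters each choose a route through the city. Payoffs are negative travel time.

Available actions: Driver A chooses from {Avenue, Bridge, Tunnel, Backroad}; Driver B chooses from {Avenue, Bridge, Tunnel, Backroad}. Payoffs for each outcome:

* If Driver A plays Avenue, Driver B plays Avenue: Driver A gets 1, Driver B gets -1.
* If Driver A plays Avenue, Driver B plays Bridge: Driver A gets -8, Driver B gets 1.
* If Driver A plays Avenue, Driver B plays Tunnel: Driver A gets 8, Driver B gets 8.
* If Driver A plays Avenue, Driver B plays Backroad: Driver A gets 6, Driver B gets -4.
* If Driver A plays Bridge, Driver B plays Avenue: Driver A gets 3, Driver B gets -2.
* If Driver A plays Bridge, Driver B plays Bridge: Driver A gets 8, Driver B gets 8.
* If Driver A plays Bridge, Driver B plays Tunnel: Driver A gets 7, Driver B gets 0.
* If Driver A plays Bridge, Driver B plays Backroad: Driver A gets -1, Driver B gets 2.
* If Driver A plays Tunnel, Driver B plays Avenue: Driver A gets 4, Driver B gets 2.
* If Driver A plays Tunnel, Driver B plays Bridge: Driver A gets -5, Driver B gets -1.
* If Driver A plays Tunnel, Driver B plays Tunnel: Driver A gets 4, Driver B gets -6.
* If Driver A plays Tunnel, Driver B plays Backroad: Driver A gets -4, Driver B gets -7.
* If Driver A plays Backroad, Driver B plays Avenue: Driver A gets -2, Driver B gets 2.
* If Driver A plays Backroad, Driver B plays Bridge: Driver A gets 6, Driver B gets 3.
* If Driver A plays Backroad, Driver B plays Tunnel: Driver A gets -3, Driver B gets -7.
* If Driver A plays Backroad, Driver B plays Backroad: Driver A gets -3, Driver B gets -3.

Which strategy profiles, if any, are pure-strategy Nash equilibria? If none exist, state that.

The pure Nash equilibria are (Avenue, Tunnel), (Bridge, Bridge), (Tunnel, Avenue).

For each player, find the best response to each opponent profile; mutual best responses are the pure NE.
Driver A against Avenue: payoffs 1, 3, 4, -2 → best response Tunnel.
Driver A against Bridge: payoffs -8, 8, -5, 6 → best response Bridge.
Driver A against Tunnel: payoffs 8, 7, 4, -3 → best response Avenue.
Driver A against Backroad: payoffs 6, -1, -4, -3 → best response Avenue.
Driver B against Avenue: payoffs -1, 1, 8, -4 → best response Tunnel.
Driver B against Bridge: payoffs -2, 8, 0, 2 → best response Bridge.
Driver B against Tunnel: payoffs 2, -1, -6, -7 → best response Avenue.
Driver B against Backroad: payoffs 2, 3, -7, -3 → best response Bridge.
Mutual best responses: (Avenue, Tunnel); (Bridge, Bridge); (Tunnel, Avenue).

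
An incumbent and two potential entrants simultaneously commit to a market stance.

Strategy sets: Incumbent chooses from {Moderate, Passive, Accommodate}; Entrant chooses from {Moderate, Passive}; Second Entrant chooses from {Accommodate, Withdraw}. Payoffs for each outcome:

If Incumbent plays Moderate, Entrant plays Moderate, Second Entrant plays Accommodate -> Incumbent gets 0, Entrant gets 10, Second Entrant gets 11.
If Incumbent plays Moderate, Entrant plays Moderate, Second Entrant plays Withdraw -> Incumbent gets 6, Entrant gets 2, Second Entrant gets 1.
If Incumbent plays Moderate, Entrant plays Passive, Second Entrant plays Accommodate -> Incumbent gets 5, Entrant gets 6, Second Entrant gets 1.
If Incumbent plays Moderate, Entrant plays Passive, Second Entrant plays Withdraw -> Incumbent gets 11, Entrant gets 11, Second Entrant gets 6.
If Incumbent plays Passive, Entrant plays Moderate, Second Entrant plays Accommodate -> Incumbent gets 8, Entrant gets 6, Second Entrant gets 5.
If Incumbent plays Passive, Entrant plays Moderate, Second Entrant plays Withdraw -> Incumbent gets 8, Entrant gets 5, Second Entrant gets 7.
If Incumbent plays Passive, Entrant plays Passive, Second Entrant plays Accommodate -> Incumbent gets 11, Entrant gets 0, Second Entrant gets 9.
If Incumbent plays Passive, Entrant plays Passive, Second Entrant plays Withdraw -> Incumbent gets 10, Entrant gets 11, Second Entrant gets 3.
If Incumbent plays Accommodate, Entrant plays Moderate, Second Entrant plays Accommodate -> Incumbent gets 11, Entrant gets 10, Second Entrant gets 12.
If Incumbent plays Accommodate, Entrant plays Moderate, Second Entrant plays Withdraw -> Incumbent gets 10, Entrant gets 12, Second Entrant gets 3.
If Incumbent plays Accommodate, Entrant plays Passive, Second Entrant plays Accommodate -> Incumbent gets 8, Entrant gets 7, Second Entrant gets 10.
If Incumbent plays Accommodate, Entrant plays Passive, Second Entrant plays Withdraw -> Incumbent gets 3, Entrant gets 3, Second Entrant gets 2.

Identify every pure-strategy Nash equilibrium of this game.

Incumbent against (Moderate, Accommodate): payoffs 0, 8, 11 → best response Accommodate.
Incumbent against (Moderate, Withdraw): payoffs 6, 8, 10 → best response Accommodate.
Incumbent against (Passive, Accommodate): payoffs 5, 11, 8 → best response Passive.
Incumbent against (Passive, Withdraw): payoffs 11, 10, 3 → best response Moderate.
Entrant against (Moderate, Accommodate): payoffs 10, 6 → best response Moderate.
Entrant against (Moderate, Withdraw): payoffs 2, 11 → best response Passive.
Entrant against (Passive, Accommodate): payoffs 6, 0 → best response Moderate.
Entrant against (Passive, Withdraw): payoffs 5, 11 → best response Passive.
Entrant against (Accommodate, Accommodate): payoffs 10, 7 → best response Moderate.
Entrant against (Accommodate, Withdraw): payoffs 12, 3 → best response Moderate.
Second Entrant against (Moderate, Moderate): payoffs 11, 1 → best response Accommodate.
Second Entrant against (Moderate, Passive): payoffs 1, 6 → best response Withdraw.
Second Entrant against (Passive, Moderate): payoffs 5, 7 → best response Withdraw.
Second Entrant against (Passive, Passive): payoffs 9, 3 → best response Accommodate.
Second Entrant against (Accommodate, Moderate): payoffs 12, 3 → best response Accommodate.
Second Entrant against (Accommodate, Passive): payoffs 10, 2 → best response Accommodate.
Mutual best responses: (Moderate, Passive, Withdraw); (Accommodate, Moderate, Accommodate).

The pure Nash equilibria are (Moderate, Passive, Withdraw), (Accommodate, Moderate, Accommodate).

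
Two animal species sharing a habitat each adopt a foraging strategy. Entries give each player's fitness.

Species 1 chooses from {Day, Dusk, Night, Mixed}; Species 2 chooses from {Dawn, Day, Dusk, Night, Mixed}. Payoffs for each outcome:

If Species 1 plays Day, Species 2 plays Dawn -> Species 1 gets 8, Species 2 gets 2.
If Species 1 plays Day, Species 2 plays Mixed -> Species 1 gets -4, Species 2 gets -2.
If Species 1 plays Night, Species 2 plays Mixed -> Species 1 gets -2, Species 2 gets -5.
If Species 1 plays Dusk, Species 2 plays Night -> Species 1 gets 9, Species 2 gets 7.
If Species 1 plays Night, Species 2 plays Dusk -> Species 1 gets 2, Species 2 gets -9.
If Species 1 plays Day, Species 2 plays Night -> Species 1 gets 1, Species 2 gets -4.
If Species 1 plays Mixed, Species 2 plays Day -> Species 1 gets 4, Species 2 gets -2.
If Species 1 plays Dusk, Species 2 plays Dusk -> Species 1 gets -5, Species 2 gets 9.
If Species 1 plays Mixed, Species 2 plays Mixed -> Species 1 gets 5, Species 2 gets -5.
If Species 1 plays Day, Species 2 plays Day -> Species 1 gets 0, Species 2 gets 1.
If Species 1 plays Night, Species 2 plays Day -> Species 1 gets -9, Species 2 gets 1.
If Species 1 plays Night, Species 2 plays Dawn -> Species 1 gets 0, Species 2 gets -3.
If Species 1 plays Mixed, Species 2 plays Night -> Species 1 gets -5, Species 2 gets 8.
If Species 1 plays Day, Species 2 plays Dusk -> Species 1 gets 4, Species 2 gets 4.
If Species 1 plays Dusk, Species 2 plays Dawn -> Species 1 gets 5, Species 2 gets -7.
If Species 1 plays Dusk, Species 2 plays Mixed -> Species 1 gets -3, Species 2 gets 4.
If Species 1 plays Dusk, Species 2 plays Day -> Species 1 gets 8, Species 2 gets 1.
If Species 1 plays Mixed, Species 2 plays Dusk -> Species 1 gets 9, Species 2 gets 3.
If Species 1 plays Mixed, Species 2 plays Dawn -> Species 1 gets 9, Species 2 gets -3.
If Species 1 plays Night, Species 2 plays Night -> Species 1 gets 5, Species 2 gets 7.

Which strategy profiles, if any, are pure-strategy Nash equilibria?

Species 1 against Dawn: payoffs 8, 5, 0, 9 → best response Mixed.
Species 1 against Day: payoffs 0, 8, -9, 4 → best response Dusk.
Species 1 against Dusk: payoffs 4, -5, 2, 9 → best response Mixed.
Species 1 against Night: payoffs 1, 9, 5, -5 → best response Dusk.
Species 1 against Mixed: payoffs -4, -3, -2, 5 → best response Mixed.
Species 2 against Day: payoffs 2, 1, 4, -4, -2 → best response Dusk.
Species 2 against Dusk: payoffs -7, 1, 9, 7, 4 → best response Dusk.
Species 2 against Night: payoffs -3, 1, -9, 7, -5 → best response Night.
Species 2 against Mixed: payoffs -3, -2, 3, 8, -5 → best response Night.
No profile is a mutual best response for all players.

This game has no pure Nash equilibrium.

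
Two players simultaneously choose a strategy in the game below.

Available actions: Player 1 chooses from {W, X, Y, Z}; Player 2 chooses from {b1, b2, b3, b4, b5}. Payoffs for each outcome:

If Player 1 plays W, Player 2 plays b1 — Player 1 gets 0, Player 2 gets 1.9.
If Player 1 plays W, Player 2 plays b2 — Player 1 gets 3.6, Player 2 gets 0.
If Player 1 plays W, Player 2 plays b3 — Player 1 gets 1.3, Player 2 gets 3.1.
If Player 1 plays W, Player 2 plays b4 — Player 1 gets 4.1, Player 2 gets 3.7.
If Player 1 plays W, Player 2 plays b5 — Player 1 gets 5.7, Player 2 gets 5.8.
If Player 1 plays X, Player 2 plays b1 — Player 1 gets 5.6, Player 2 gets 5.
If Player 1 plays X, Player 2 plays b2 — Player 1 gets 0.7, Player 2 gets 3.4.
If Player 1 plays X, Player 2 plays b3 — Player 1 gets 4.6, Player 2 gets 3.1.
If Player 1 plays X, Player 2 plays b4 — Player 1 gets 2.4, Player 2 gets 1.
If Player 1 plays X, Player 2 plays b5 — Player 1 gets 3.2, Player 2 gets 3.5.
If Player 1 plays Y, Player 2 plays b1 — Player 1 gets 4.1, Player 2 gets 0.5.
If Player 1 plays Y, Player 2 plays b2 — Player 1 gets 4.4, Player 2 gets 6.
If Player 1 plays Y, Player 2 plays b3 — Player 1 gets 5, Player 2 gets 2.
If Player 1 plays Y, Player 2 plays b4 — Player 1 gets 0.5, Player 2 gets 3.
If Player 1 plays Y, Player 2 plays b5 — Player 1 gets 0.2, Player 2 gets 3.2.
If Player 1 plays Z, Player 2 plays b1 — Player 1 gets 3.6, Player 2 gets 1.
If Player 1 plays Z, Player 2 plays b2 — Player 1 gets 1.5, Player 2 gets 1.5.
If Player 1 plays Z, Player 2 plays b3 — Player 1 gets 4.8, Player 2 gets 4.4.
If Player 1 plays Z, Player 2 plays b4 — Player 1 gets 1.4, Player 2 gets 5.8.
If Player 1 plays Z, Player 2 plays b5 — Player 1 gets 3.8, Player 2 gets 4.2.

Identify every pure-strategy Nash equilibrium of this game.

(W, b1): Player 1 can switch to X (0 → 5.6). Not NE.
(W, b2): Player 1 can switch to Y (3.6 → 4.4). Not NE.
(W, b3): Player 1 can switch to X (1.3 → 4.6). Not NE.
(W, b4): Player 2 can switch to b5 (3.7 → 5.8). Not NE.
(W, b5): Player 1 gets 5.7, best alternative 3.8; Player 2 gets 5.8, best alternative 3.7. No profitable deviation — NE.
(X, b1): Player 1 gets 5.6, best alternative 4.1; Player 2 gets 5, best alternative 3.5. No profitable deviation — NE.
(X, b2): Player 1 can switch to W (0.7 → 3.6). Not NE.
(X, b3): Player 1 can switch to Y (4.6 → 5). Not NE.
(X, b4): Player 1 can switch to W (2.4 → 4.1). Not NE.
(X, b5): Player 1 can switch to W (3.2 → 5.7). Not NE.
(Y, b1): Player 1 can switch to X (4.1 → 5.6). Not NE.
(Y, b2): Player 1 gets 4.4, best alternative 3.6; Player 2 gets 6, best alternative 3.2. No profitable deviation — NE.
(Y, b3): Player 2 can switch to b2 (2 → 6). Not NE.
(The remaining 7 profiles each have a profitable deviation by the same check.)

Pure-strategy Nash equilibria: (W, b5), (X, b1), (Y, b2)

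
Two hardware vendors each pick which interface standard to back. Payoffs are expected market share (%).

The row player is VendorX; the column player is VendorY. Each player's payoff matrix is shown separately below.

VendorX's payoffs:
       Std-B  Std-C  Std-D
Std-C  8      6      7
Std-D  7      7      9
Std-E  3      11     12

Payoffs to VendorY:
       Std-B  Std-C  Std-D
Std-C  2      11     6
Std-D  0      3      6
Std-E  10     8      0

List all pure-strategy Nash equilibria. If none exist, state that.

Mark each player's best response to every combination of opponents' strategies; a profile where every player is best-responding is a pure Nash equilibrium.
VendorX against Std-B: payoffs 8, 7, 3 → best response Std-C.
VendorX against Std-C: payoffs 6, 7, 11 → best response Std-E.
VendorX against Std-D: payoffs 7, 9, 12 → best response Std-E.
VendorY against Std-C: payoffs 2, 11, 6 → best response Std-C.
VendorY against Std-D: payoffs 0, 3, 6 → best response Std-D.
VendorY against Std-E: payoffs 10, 8, 0 → best response Std-B.
No profile is a mutual best response for all players.

This game has no pure Nash equilibrium.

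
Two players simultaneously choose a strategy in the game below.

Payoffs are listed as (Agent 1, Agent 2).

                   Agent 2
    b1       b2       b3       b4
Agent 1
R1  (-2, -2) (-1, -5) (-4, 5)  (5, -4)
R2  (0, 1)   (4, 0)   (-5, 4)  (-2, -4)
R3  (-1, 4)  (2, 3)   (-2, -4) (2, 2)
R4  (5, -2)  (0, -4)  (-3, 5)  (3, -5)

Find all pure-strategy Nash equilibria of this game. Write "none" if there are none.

none

(R1, b1): Agent 1 can switch to R2 (-2 → 0). Not NE.
(R1, b2): Agent 1 can switch to R2 (-1 → 4). Not NE.
(R1, b3): Agent 1 can switch to R3 (-4 → -2). Not NE.
(R1, b4): Agent 2 can switch to b1 (-4 → -2). Not NE.
(R2, b1): Agent 1 can switch to R4 (0 → 5). Not NE.
(R2, b2): Agent 2 can switch to b1 (0 → 1). Not NE.
(The remaining 10 profiles each have a profitable deviation by the same check.)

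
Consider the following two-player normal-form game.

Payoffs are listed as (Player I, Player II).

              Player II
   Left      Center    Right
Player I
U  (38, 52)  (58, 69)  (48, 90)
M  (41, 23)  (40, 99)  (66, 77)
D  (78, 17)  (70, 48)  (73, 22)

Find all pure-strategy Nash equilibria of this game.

The unique pure-strategy Nash equilibrium is (D, Center).

Check each profile: it is a Nash equilibrium iff no player can strictly gain by switching unilaterally.
(U, Left): Player I can switch to M (38 → 41). Not NE.
(U, Center): Player I can switch to D (58 → 70). Not NE.
(U, Right): Player I can switch to M (48 → 66). Not NE.
(M, Left): Player I can switch to D (41 → 78). Not NE.
(M, Center): Player I can switch to U (40 → 58). Not NE.
(M, Right): Player I can switch to D (66 → 73). Not NE.
(D, Left): Player II can switch to Center (17 → 48). Not NE.
(D, Center): Player I gets 70, best alternative 58; Player II gets 48, best alternative 22. No profitable deviation — NE.
(D, Right): Player II can switch to Center (22 → 48). Not NE.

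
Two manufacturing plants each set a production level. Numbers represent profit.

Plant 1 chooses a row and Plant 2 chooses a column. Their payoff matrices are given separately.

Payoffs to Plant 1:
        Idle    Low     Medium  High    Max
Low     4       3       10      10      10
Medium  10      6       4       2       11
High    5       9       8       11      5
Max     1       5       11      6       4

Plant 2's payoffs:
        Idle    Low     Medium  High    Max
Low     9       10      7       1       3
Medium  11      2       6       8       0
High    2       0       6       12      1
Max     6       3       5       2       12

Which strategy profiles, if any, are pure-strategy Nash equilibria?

(Medium, Idle), (High, High)

For each player, find the best response to each opponent profile; mutual best responses are the pure NE.
Plant 1 against Idle: payoffs 4, 10, 5, 1 → best response Medium.
Plant 1 against Low: payoffs 3, 6, 9, 5 → best response High.
Plant 1 against Medium: payoffs 10, 4, 8, 11 → best response Max.
Plant 1 against High: payoffs 10, 2, 11, 6 → best response High.
Plant 1 against Max: payoffs 10, 11, 5, 4 → best response Medium.
Plant 2 against Low: payoffs 9, 10, 7, 1, 3 → best response Low.
Plant 2 against Medium: payoffs 11, 2, 6, 8, 0 → best response Idle.
Plant 2 against High: payoffs 2, 0, 6, 12, 1 → best response High.
Plant 2 against Max: payoffs 6, 3, 5, 2, 12 → best response Max.
Mutual best responses: (Medium, Idle); (High, High).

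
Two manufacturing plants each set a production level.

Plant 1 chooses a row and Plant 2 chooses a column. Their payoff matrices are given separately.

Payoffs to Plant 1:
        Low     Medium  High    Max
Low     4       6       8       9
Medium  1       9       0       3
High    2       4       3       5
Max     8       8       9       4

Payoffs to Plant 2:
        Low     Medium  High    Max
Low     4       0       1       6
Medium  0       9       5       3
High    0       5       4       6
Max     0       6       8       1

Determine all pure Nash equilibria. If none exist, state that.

The pure Nash equilibria are (Low, Max), (Medium, Medium), (Max, High).

Plant 1 against Low: payoffs 4, 1, 2, 8 → best response Max.
Plant 1 against Medium: payoffs 6, 9, 4, 8 → best response Medium.
Plant 1 against High: payoffs 8, 0, 3, 9 → best response Max.
Plant 1 against Max: payoffs 9, 3, 5, 4 → best response Low.
Plant 2 against Low: payoffs 4, 0, 1, 6 → best response Max.
Plant 2 against Medium: payoffs 0, 9, 5, 3 → best response Medium.
Plant 2 against High: payoffs 0, 5, 4, 6 → best response Max.
Plant 2 against Max: payoffs 0, 6, 8, 1 → best response High.
Mutual best responses: (Low, Max); (Medium, Medium); (Max, High).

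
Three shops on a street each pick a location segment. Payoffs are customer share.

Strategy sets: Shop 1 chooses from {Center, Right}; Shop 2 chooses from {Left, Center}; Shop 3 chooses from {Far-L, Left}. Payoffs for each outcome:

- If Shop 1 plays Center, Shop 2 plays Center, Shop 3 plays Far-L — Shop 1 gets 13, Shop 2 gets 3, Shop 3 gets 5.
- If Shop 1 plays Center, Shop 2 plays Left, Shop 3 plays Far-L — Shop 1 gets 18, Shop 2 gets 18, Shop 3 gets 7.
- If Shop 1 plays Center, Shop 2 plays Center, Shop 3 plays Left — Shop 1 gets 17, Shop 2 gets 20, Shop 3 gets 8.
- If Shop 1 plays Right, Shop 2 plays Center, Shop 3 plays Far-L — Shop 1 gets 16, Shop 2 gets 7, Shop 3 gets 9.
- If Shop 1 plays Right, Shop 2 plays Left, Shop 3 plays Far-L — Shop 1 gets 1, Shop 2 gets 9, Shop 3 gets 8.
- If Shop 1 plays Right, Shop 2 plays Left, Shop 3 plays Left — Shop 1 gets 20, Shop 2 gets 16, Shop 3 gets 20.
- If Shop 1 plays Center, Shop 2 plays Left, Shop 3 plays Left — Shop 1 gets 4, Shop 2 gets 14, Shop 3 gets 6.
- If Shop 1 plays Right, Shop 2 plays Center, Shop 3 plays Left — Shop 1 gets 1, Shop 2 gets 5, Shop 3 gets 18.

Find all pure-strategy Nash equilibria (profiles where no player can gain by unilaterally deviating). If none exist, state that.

Pure-strategy Nash equilibria: (Center, Left, Far-L); (Center, Center, Left); (Right, Left, Left)

(Center, Left, Far-L): Shop 1 gets 18, best alternative 1; Shop 2 gets 18, best alternative 3; Shop 3 gets 7, best alternative 6. No profitable deviation — NE.
(Center, Left, Left): Shop 1 can switch to Right (4 → 20). Not NE.
(Center, Center, Far-L): Shop 1 can switch to Right (13 → 16). Not NE.
(Center, Center, Left): Shop 1 gets 17, best alternative 1; Shop 2 gets 20, best alternative 14; Shop 3 gets 8, best alternative 5. No profitable deviation — NE.
(Right, Left, Far-L): Shop 1 can switch to Center (1 → 18). Not NE.
(Right, Left, Left): Shop 1 gets 20, best alternative 4; Shop 2 gets 16, best alternative 5; Shop 3 gets 20, best alternative 8. No profitable deviation — NE.
(Right, Center, Far-L): Shop 2 can switch to Left (7 → 9). Not NE.
(Right, Center, Left): Shop 1 can switch to Center (1 → 17). Not NE.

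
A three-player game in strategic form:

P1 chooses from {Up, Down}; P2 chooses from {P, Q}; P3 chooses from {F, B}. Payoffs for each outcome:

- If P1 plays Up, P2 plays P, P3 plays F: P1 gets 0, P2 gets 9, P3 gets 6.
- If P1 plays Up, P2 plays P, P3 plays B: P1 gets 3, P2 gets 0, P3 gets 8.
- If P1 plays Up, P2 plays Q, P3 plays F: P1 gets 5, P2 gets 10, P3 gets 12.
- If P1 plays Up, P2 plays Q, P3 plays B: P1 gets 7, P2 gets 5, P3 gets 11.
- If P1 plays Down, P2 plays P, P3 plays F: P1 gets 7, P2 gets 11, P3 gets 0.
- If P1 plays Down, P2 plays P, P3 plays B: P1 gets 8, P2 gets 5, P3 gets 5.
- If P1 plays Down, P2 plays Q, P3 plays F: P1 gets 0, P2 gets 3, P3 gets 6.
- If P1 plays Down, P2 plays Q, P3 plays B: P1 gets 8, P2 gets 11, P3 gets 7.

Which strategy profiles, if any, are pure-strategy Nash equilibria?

For each strategy profile, look for a profitable unilateral deviation.
(Up, P, F): P1 can switch to Down (0 → 7). Not NE.
(Up, P, B): P1 can switch to Down (3 → 8). Not NE.
(Up, Q, F): P1 gets 5, best alternative 0; P2 gets 10, best alternative 9; P3 gets 12, best alternative 11. No profitable deviation — NE.
(Up, Q, B): P1 can switch to Down (7 → 8). Not NE.
(Down, P, F): P3 can switch to B (0 → 5). Not NE.
(Down, P, B): P2 can switch to Q (5 → 11). Not NE.
(Down, Q, F): P1 can switch to Up (0 → 5). Not NE.
(Down, Q, B): P1 gets 8, best alternative 7; P2 gets 11, best alternative 5; P3 gets 7, best alternative 6. No profitable deviation — NE.

The pure Nash equilibria are (Up, Q, F); (Down, Q, B).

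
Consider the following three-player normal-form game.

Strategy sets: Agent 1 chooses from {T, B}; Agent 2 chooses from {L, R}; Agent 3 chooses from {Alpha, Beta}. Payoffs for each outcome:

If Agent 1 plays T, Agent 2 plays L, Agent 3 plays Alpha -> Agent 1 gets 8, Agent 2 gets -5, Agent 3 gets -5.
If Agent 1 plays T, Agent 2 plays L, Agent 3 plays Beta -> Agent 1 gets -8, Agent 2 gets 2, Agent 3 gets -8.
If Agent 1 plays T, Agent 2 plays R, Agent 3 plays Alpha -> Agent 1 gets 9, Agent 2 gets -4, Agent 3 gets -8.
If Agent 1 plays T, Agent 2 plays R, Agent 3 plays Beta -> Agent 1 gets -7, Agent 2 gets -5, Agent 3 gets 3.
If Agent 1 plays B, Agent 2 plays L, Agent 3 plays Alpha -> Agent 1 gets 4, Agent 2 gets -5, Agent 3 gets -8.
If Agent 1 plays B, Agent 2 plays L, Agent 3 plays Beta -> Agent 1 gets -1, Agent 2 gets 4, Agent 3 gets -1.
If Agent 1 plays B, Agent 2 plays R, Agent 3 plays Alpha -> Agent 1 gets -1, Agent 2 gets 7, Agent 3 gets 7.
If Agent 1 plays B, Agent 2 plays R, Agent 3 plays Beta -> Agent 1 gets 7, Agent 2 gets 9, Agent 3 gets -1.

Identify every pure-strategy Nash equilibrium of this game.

No pure-strategy Nash equilibrium.

Mark each player's best response to every combination of opponents' strategies; a profile where every player is best-responding is a pure Nash equilibrium.
Agent 1 against (L, Alpha): payoffs 8, 4 → best response T.
Agent 1 against (L, Beta): payoffs -8, -1 → best response B.
Agent 1 against (R, Alpha): payoffs 9, -1 → best response T.
Agent 1 against (R, Beta): payoffs -7, 7 → best response B.
Agent 2 against (T, Alpha): payoffs -5, -4 → best response R.
Agent 2 against (T, Beta): payoffs 2, -5 → best response L.
Agent 2 against (B, Alpha): payoffs -5, 7 → best response R.
Agent 2 against (B, Beta): payoffs 4, 9 → best response R.
Agent 3 against (T, L): payoffs -5, -8 → best response Alpha.
Agent 3 against (T, R): payoffs -8, 3 → best response Beta.
Agent 3 against (B, L): payoffs -8, -1 → best response Beta.
Agent 3 against (B, R): payoffs 7, -1 → best response Alpha.
No profile is a mutual best response for all players.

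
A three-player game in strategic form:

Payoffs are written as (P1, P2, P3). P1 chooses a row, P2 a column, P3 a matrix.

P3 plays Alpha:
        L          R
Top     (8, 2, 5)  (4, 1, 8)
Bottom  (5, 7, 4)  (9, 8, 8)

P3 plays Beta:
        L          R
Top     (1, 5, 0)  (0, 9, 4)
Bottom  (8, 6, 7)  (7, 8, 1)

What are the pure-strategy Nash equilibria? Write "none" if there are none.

P1 against (L, Alpha): payoffs 8, 5 → best response Top.
P1 against (L, Beta): payoffs 1, 8 → best response Bottom.
P1 against (R, Alpha): payoffs 4, 9 → best response Bottom.
P1 against (R, Beta): payoffs 0, 7 → best response Bottom.
P2 against (Top, Alpha): payoffs 2, 1 → best response L.
P2 against (Top, Beta): payoffs 5, 9 → best response R.
P2 against (Bottom, Alpha): payoffs 7, 8 → best response R.
P2 against (Bottom, Beta): payoffs 6, 8 → best response R.
P3 against (Top, L): payoffs 5, 0 → best response Alpha.
P3 against (Top, R): payoffs 8, 4 → best response Alpha.
P3 against (Bottom, L): payoffs 4, 7 → best response Beta.
P3 against (Bottom, R): payoffs 8, 1 → best response Alpha.
Mutual best responses: (Top, L, Alpha); (Bottom, R, Alpha).

The pure Nash equilibria are (Top, L, Alpha), (Bottom, R, Alpha).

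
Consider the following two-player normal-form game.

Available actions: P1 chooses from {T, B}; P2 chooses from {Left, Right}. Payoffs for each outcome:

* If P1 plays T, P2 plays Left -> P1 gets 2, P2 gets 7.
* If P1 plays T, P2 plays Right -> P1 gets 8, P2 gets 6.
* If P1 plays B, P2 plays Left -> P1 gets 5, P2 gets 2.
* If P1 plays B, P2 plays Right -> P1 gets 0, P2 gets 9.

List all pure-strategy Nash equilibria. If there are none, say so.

No pure-strategy Nash equilibrium.

(T, Left): P1 can switch to B (2 → 5). Not NE.
(T, Right): P2 can switch to Left (6 → 7). Not NE.
(B, Left): P2 can switch to Right (2 → 9). Not NE.
(B, Right): P1 can switch to T (0 → 8). Not NE.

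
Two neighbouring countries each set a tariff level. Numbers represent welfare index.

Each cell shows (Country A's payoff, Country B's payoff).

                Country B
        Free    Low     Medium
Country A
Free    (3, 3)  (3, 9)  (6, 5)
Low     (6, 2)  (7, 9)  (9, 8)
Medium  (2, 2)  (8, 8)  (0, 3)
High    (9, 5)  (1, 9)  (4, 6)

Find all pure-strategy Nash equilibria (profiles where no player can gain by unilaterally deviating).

Country A against Free: payoffs 3, 6, 2, 9 → best response High.
Country A against Low: payoffs 3, 7, 8, 1 → best response Medium.
Country A against Medium: payoffs 6, 9, 0, 4 → best response Low.
Country B against Free: payoffs 3, 9, 5 → best response Low.
Country B against Low: payoffs 2, 9, 8 → best response Low.
Country B against Medium: payoffs 2, 8, 3 → best response Low.
Country B against High: payoffs 5, 9, 6 → best response Low.
Mutual best responses: (Medium, Low).

The unique pure-strategy Nash equilibrium is (Medium, Low).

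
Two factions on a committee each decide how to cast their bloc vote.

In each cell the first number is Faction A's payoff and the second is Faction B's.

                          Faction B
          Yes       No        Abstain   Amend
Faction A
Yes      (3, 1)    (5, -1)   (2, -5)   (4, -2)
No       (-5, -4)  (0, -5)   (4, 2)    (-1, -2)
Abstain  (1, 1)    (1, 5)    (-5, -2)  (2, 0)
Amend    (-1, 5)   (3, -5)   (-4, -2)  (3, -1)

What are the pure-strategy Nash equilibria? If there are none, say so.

Pure-strategy Nash equilibria: (Yes, Yes), (No, Abstain)

Mark each player's best response to every combination of opponents' strategies; a profile where every player is best-responding is a pure Nash equilibrium.
Faction A against Yes: payoffs 3, -5, 1, -1 → best response Yes.
Faction A against No: payoffs 5, 0, 1, 3 → best response Yes.
Faction A against Abstain: payoffs 2, 4, -5, -4 → best response No.
Faction A against Amend: payoffs 4, -1, 2, 3 → best response Yes.
Faction B against Yes: payoffs 1, -1, -5, -2 → best response Yes.
Faction B against No: payoffs -4, -5, 2, -2 → best response Abstain.
Faction B against Abstain: payoffs 1, 5, -2, 0 → best response No.
Faction B against Amend: payoffs 5, -5, -2, -1 → best response Yes.
Mutual best responses: (Yes, Yes); (No, Abstain).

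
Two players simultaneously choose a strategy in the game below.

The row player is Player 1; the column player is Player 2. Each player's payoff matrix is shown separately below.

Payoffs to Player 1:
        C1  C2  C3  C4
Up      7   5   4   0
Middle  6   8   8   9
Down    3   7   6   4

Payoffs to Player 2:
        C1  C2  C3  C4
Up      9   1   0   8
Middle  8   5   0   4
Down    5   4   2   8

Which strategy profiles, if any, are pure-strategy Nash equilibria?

(Up, C1)

Check each profile: it is a Nash equilibrium iff no player can strictly gain by switching unilaterally.
(Up, C1): Player 1 gets 7, best alternative 6; Player 2 gets 9, best alternative 8. No profitable deviation — NE.
(Up, C2): Player 1 can switch to Middle (5 → 8). Not NE.
(Up, C3): Player 1 can switch to Middle (4 → 8). Not NE.
(Up, C4): Player 1 can switch to Middle (0 → 9). Not NE.
(Middle, C1): Player 1 can switch to Up (6 → 7). Not NE.
(Middle, C2): Player 2 can switch to C1 (5 → 8). Not NE.
(Middle, C3): Player 2 can switch to C1 (0 → 8). Not NE.
(Middle, C4): Player 2 can switch to C1 (4 → 8). Not NE.
(Down, C1): Player 1 can switch to Up (3 → 7). Not NE.
(Down, C2): Player 1 can switch to Middle (7 → 8). Not NE.
(Down, C3): Player 1 can switch to Middle (6 → 8). Not NE.
(Down, C4): Player 1 can switch to Middle (4 → 9). Not NE.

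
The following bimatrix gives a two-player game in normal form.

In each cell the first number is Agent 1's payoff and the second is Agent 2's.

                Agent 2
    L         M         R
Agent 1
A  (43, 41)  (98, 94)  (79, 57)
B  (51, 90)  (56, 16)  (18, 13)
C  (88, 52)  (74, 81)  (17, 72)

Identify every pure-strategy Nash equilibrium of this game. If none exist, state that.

(A, M)

(A, L): Agent 1 can switch to B (43 → 51). Not NE.
(A, M): Agent 1 gets 98, best alternative 74; Agent 2 gets 94, best alternative 57. No profitable deviation — NE.
(A, R): Agent 2 can switch to M (57 → 94). Not NE.
(B, L): Agent 1 can switch to C (51 → 88). Not NE.
(B, M): Agent 1 can switch to A (56 → 98). Not NE.
(B, R): Agent 1 can switch to A (18 → 79). Not NE.
(C, L): Agent 2 can switch to M (52 → 81). Not NE.
(C, M): Agent 1 can switch to A (74 → 98). Not NE.
(C, R): Agent 1 can switch to A (17 → 79). Not NE.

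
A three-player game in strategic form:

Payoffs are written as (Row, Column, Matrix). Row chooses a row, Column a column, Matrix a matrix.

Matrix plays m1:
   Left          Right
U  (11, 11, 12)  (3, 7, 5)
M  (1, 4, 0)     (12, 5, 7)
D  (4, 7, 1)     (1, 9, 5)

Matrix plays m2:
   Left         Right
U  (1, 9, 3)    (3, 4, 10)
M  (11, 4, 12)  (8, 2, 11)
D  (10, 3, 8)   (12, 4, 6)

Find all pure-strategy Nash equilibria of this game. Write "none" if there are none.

Pure-strategy Nash equilibria: (U, Left, m1), (M, Left, m2), (D, Right, m2)

Mark each player's best response to every combination of opponents' strategies; a profile where every player is best-responding is a pure Nash equilibrium.
Row against (Left, m1): payoffs 11, 1, 4 → best response U.
Row against (Left, m2): payoffs 1, 11, 10 → best response M.
Row against (Right, m1): payoffs 3, 12, 1 → best response M.
Row against (Right, m2): payoffs 3, 8, 12 → best response D.
Column against (U, m1): payoffs 11, 7 → best response Left.
Column against (U, m2): payoffs 9, 4 → best response Left.
Column against (M, m1): payoffs 4, 5 → best response Right.
Column against (M, m2): payoffs 4, 2 → best response Left.
Column against (D, m1): payoffs 7, 9 → best response Right.
Column against (D, m2): payoffs 3, 4 → best response Right.
Matrix against (U, Left): payoffs 12, 3 → best response m1.
Matrix against (U, Right): payoffs 5, 10 → best response m2.
Matrix against (M, Left): payoffs 0, 12 → best response m2.
Matrix against (M, Right): payoffs 7, 11 → best response m2.
Matrix against (D, Left): payoffs 1, 8 → best response m2.
Matrix against (D, Right): payoffs 5, 6 → best response m2.
Mutual best responses: (U, Left, m1); (M, Left, m2); (D, Right, m2).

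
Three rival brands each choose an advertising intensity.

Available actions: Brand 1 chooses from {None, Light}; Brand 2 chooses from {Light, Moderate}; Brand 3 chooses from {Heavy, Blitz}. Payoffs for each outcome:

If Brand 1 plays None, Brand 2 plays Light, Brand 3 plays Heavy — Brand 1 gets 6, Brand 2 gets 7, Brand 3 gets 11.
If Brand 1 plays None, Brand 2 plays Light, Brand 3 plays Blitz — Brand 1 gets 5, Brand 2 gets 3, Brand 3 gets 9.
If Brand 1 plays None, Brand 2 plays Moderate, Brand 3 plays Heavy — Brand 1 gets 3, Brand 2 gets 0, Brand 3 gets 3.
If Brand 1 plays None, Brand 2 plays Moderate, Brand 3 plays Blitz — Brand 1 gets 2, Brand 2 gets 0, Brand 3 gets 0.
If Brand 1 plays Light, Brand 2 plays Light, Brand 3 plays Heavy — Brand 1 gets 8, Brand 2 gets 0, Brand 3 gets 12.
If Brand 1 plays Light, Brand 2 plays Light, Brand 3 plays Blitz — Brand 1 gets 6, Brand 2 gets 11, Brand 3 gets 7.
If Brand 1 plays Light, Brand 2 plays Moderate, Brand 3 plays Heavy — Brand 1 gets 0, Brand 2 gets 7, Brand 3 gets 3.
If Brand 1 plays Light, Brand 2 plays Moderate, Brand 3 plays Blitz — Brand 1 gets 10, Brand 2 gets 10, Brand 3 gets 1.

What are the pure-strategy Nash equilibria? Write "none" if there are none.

(None, Light, Heavy): Brand 1 can switch to Light (6 → 8). Not NE.
(None, Light, Blitz): Brand 1 can switch to Light (5 → 6). Not NE.
(None, Moderate, Heavy): Brand 2 can switch to Light (0 → 7). Not NE.
(None, Moderate, Blitz): Brand 1 can switch to Light (2 → 10). Not NE.
(Light, Light, Heavy): Brand 2 can switch to Moderate (0 → 7). Not NE.
(Light, Light, Blitz): Brand 3 can switch to Heavy (7 → 12). Not NE.
(The remaining 2 profiles each have a profitable deviation by the same check.)

No pure-strategy Nash equilibrium.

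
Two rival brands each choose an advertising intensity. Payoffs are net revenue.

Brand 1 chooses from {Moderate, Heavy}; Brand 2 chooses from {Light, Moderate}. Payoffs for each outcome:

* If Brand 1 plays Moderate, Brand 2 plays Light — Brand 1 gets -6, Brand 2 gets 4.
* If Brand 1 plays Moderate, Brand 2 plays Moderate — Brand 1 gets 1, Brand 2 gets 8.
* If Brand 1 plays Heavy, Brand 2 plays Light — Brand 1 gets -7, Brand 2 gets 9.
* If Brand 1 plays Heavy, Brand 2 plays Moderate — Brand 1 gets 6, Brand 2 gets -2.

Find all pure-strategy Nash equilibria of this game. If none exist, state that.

This game has no pure Nash equilibrium.

(Moderate, Light): Brand 2 can switch to Moderate (4 → 8). Not NE.
(Moderate, Moderate): Brand 1 can switch to Heavy (1 → 6). Not NE.
(Heavy, Light): Brand 1 can switch to Moderate (-7 → -6). Not NE.
(Heavy, Moderate): Brand 2 can switch to Light (-2 → 9). Not NE.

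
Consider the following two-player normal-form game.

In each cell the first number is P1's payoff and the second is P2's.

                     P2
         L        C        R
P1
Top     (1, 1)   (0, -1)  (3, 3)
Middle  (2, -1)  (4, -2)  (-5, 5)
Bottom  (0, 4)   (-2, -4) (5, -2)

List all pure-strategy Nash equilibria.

This game has no pure Nash equilibrium.

Check each profile: it is a Nash equilibrium iff no player can strictly gain by switching unilaterally.
(Top, L): P1 can switch to Middle (1 → 2). Not NE.
(Top, C): P1 can switch to Middle (0 → 4). Not NE.
(Top, R): P1 can switch to Bottom (3 → 5). Not NE.
(Middle, L): P2 can switch to R (-1 → 5). Not NE.
(Middle, C): P2 can switch to L (-2 → -1). Not NE.
(Middle, R): P1 can switch to Top (-5 → 3). Not NE.
(Bottom, L): P1 can switch to Top (0 → 1). Not NE.
(Bottom, C): P1 can switch to Top (-2 → 0). Not NE.
(The remaining 1 profile has a profitable deviation by the same check.)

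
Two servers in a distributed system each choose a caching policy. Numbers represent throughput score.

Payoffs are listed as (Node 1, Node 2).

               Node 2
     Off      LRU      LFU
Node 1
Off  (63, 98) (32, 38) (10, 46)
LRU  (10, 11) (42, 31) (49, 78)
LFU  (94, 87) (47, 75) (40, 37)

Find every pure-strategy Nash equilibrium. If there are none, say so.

Node 1 against Off: payoffs 63, 10, 94 → best response LFU.
Node 1 against LRU: payoffs 32, 42, 47 → best response LFU.
Node 1 against LFU: payoffs 10, 49, 40 → best response LRU.
Node 2 against Off: payoffs 98, 38, 46 → best response Off.
Node 2 against LRU: payoffs 11, 31, 78 → best response LFU.
Node 2 against LFU: payoffs 87, 75, 37 → best response Off.
Mutual best responses: (LRU, LFU); (LFU, Off).

The pure Nash equilibria are (LRU, LFU) and (LFU, Off).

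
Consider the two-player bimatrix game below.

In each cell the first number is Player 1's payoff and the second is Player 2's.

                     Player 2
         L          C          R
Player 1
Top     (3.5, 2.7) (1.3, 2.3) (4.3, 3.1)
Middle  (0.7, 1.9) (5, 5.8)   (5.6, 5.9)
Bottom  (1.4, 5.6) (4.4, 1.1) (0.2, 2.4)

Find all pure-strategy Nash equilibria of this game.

(Middle, R)

Check each profile: it is a Nash equilibrium iff no player can strictly gain by switching unilaterally.
(Top, L): Player 2 can switch to R (2.7 → 3.1). Not NE.
(Top, C): Player 1 can switch to Middle (1.3 → 5). Not NE.
(Top, R): Player 1 can switch to Middle (4.3 → 5.6). Not NE.
(Middle, L): Player 1 can switch to Top (0.7 → 3.5). Not NE.
(Middle, C): Player 2 can switch to R (5.8 → 5.9). Not NE.
(Middle, R): Player 1 gets 5.6, best alternative 4.3; Player 2 gets 5.9, best alternative 5.8. No profitable deviation — NE.
(Bottom, L): Player 1 can switch to Top (1.4 → 3.5). Not NE.
(Bottom, C): Player 1 can switch to Middle (4.4 → 5). Not NE.
(Bottom, R): Player 1 can switch to Top (0.2 → 4.3). Not NE.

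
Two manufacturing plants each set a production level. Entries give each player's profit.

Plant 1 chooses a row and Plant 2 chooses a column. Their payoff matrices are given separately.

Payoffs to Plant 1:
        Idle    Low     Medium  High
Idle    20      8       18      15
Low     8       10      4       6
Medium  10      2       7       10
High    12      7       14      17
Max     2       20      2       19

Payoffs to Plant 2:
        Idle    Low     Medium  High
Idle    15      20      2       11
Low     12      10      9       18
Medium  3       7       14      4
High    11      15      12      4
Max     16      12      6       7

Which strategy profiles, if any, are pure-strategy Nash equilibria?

Plant 1 against Idle: payoffs 20, 8, 10, 12, 2 → best response Idle.
Plant 1 against Low: payoffs 8, 10, 2, 7, 20 → best response Max.
Plant 1 against Medium: payoffs 18, 4, 7, 14, 2 → best response Idle.
Plant 1 against High: payoffs 15, 6, 10, 17, 19 → best response Max.
Plant 2 against Idle: payoffs 15, 20, 2, 11 → best response Low.
Plant 2 against Low: payoffs 12, 10, 9, 18 → best response High.
Plant 2 against Medium: payoffs 3, 7, 14, 4 → best response Medium.
Plant 2 against High: payoffs 11, 15, 12, 4 → best response Low.
Plant 2 against Max: payoffs 16, 12, 6, 7 → best response Idle.
No profile is a mutual best response for all players.

none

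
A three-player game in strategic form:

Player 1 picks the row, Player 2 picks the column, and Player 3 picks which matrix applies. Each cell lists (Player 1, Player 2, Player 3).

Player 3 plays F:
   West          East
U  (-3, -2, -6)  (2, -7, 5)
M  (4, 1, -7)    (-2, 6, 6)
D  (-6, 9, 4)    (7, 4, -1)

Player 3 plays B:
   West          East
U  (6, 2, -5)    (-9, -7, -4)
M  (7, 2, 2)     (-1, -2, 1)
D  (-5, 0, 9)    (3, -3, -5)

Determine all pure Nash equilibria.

The unique pure-strategy Nash equilibrium is (M, West, B).

Player 1 against (West, F): payoffs -3, 4, -6 → best response M.
Player 1 against (West, B): payoffs 6, 7, -5 → best response M.
Player 1 against (East, F): payoffs 2, -2, 7 → best response D.
Player 1 against (East, B): payoffs -9, -1, 3 → best response D.
Player 2 against (U, F): payoffs -2, -7 → best response West.
Player 2 against (U, B): payoffs 2, -7 → best response West.
Player 2 against (M, F): payoffs 1, 6 → best response East.
Player 2 against (M, B): payoffs 2, -2 → best response West.
Player 2 against (D, F): payoffs 9, 4 → best response West.
Player 2 against (D, B): payoffs 0, -3 → best response West.
Player 3 against (U, West): payoffs -6, -5 → best response B.
Player 3 against (U, East): payoffs 5, -4 → best response F.
Player 3 against (M, West): payoffs -7, 2 → best response B.
Player 3 against (M, East): payoffs 6, 1 → best response F.
Player 3 against (D, West): payoffs 4, 9 → best response B.
Player 3 against (D, East): payoffs -1, -5 → best response F.
Mutual best responses: (M, West, B).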